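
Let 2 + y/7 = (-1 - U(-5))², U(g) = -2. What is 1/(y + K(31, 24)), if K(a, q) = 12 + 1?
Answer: ⅙ ≈ 0.16667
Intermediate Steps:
K(a, q) = 13
y = -7 (y = -14 + 7*(-1 - 1*(-2))² = -14 + 7*(-1 + 2)² = -14 + 7*1² = -14 + 7*1 = -14 + 7 = -7)
1/(y + K(31, 24)) = 1/(-7 + 13) = 1/6 = ⅙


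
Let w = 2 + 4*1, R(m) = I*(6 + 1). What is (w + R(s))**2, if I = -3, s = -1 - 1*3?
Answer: 225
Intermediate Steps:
s = -4 (s = -1 - 3 = -4)
R(m) = -21 (R(m) = -3*(6 + 1) = -3*7 = -21)
w = 6 (w = 2 + 4 = 6)
(w + R(s))**2 = (6 - 21)**2 = (-15)**2 = 225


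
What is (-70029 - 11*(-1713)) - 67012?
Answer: -118198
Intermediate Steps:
(-70029 - 11*(-1713)) - 67012 = (-70029 + 18843) - 67012 = -51186 - 67012 = -118198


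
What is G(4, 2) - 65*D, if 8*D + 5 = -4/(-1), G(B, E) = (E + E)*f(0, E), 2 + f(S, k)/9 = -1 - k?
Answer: -1375/8 ≈ -171.88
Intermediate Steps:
f(S, k) = -27 - 9*k (f(S, k) = -18 + 9*(-1 - k) = -18 + (-9 - 9*k) = -27 - 9*k)
G(B, E) = 2*E*(-27 - 9*E) (G(B, E) = (E + E)*(-27 - 9*E) = (2*E)*(-27 - 9*E) = 2*E*(-27 - 9*E))
D = -⅛ (D = -5/8 + (-4/(-1))/8 = -5/8 + (-1*(-4))/8 = -5/8 + (⅛)*4 = -5/8 + ½ = -⅛ ≈ -0.12500)
G(4, 2) - 65*D = -18*2*(3 + 2) - 65*(-⅛) = -18*2*5 + 65/8 = -180 + 65/8 = -1375/8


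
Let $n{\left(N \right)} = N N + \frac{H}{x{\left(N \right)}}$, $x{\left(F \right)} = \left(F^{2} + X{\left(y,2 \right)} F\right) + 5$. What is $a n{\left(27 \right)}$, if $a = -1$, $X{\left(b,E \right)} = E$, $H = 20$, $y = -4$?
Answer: $- \frac{143618}{197} \approx -729.03$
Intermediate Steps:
$x{\left(F \right)} = 5 + F^{2} + 2 F$ ($x{\left(F \right)} = \left(F^{2} + 2 F\right) + 5 = 5 + F^{2} + 2 F$)
$n{\left(N \right)} = N^{2} + \frac{20}{5 + N^{2} + 2 N}$ ($n{\left(N \right)} = N N + \frac{20}{5 + N^{2} + 2 N} = N^{2} + \frac{20}{5 + N^{2} + 2 N}$)
$a n{\left(27 \right)} = - (27^{2} + \frac{20}{5 + 27^{2} + 2 \cdot 27}) = - (729 + \frac{20}{5 + 729 + 54}) = - (729 + \frac{20}{788}) = - (729 + 20 \cdot \frac{1}{788}) = - (729 + \frac{5}{197}) = \left(-1\right) \frac{143618}{197} = - \frac{143618}{197}$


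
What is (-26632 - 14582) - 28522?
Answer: -69736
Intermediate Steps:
(-26632 - 14582) - 28522 = -41214 - 28522 = -69736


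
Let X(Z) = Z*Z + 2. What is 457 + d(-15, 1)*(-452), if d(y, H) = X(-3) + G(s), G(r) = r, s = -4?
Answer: -2707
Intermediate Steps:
X(Z) = 2 + Z² (X(Z) = Z² + 2 = 2 + Z²)
d(y, H) = 7 (d(y, H) = (2 + (-3)²) - 4 = (2 + 9) - 4 = 11 - 4 = 7)
457 + d(-15, 1)*(-452) = 457 + 7*(-452) = 457 - 3164 = -2707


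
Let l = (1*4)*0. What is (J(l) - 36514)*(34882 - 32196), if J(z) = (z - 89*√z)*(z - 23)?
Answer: -98076604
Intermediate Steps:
l = 0 (l = 4*0 = 0)
J(z) = (-23 + z)*(z - 89*√z) (J(z) = (z - 89*√z)*(-23 + z) = (-23 + z)*(z - 89*√z))
(J(l) - 36514)*(34882 - 32196) = ((0² - 89*0^(3/2) - 23*0 + 2047*√0) - 36514)*(34882 - 32196) = ((0 - 89*0 + 0 + 2047*0) - 36514)*2686 = ((0 + 0 + 0 + 0) - 36514)*2686 = (0 - 36514)*2686 = -36514*2686 = -98076604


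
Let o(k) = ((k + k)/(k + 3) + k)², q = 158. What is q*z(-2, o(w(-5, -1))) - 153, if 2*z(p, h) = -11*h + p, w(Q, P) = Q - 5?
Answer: -2187739/49 ≈ -44648.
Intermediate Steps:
w(Q, P) = -5 + Q
o(k) = (k + 2*k/(3 + k))² (o(k) = ((2*k)/(3 + k) + k)² = (2*k/(3 + k) + k)² = (k + 2*k/(3 + k))²)
z(p, h) = p/2 - 11*h/2 (z(p, h) = (-11*h + p)/2 = (p - 11*h)/2 = p/2 - 11*h/2)
q*z(-2, o(w(-5, -1))) - 153 = 158*((½)*(-2) - 11*(-5 - 5)²*(5 + (-5 - 5))²/(2*(3 + (-5 - 5))²)) - 153 = 158*(-1 - 11*(-10)²*(5 - 10)²/(2*(3 - 10)²)) - 153 = 158*(-1 - 550*(-5)²/(-7)²) - 153 = 158*(-1 - 550*25/49) - 153 = 158*(-1 - 11/2*2500/49) - 153 = 158*(-1 - 13750/49) - 153 = 158*(-13799/49) - 153 = -2180242/49 - 153 = -2187739/49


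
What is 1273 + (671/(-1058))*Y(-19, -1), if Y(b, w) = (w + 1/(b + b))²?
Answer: 1943807705/1527752 ≈ 1272.3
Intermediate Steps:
Y(b, w) = (w + 1/(2*b))²
1273 + (671/(-1058))*Y(-19, -1) = 1273 + (671/(-1058))*((¼)*(1 + 2*(-19)*(-1))²/(-19)²) = 1273 + (671*(-1/1058))*((¼)*(1/361)*(1 + 38)²) = 1273 - 671*39²/(4232*361) = 1273 - 671*1521/(4232*361) = 1273 - 671/1058*1521/1444 = 1273 - 1020591/1527752 = 1943807705/1527752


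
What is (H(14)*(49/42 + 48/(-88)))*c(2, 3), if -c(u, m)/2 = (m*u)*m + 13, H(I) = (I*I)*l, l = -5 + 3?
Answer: 498232/33 ≈ 15098.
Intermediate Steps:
l = -2
H(I) = -2*I² (H(I) = (I*I)*(-2) = I²*(-2) = -2*I²)
c(u, m) = -26 - 2*u*m² (c(u, m) = -2*((m*u)*m + 13) = -2*(u*m² + 13) = -2*(13 + u*m²) = -26 - 2*u*m²)
(H(14)*(49/42 + 48/(-88)))*c(2, 3) = ((-2*14²)*(49/42 + 48/(-88)))*(-26 - 2*2*3²) = ((-2*196)*(49*(1/42) + 48*(-1/88)))*(-26 - 2*2*9) = (-392*(7/6 - 6/11))*(-26 - 36) = -392*41/66*(-62) = -8036/33*(-62) = 498232/33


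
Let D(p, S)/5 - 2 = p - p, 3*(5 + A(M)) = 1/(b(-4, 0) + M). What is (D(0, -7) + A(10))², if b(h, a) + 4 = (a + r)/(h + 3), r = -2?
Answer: 14641/576 ≈ 25.418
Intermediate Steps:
b(h, a) = -4 + (-2 + a)/(3 + h) (b(h, a) = -4 + (a - 2)/(h + 3) = -4 + (-2 + a)/(3 + h))
A(M) = -5 + 1/(3*(-2 + M)) (A(M) = -5 + 1/(3*((-14 + 0 - 4*(-4))/(3 - 4) + M)) = -5 + 1/(3*((-14 + 0 + 16)/(-1) + M)) = -5 + 1/(3*(-1*2 + M)) = -5 + 1/(3*(-2 + M)))
D(p, S) = 10 (D(p, S) = 10 + 5*(p - p) = 10 + 5*0 = 10 + 0 = 10)
(D(0, -7) + A(10))² = (10 + (31 - 15*10)/(3*(-2 + 10)))² = (10 + (⅓)*(31 - 150)/8)² = (10 + (⅓)*(⅛)*(-119))² = (10 - 119/24)² = (121/24)² = 14641/576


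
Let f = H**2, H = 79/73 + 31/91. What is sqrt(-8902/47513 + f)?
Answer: sqrt(183019387486931402)/315628859 ≈ 1.3554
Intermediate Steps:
H = 9452/6643 (H = 79*(1/73) + 31*(1/91) = 79/73 + 31/91 = 9452/6643 ≈ 1.4229)
f = 89340304/44129449 (f = (9452/6643)**2 = 89340304/44129449 ≈ 2.0245)
sqrt(-8902/47513 + f) = sqrt(-8902/47513 + 89340304/44129449) = sqrt(3851985508954/2096722510337) = sqrt(183019387486931402)/315628859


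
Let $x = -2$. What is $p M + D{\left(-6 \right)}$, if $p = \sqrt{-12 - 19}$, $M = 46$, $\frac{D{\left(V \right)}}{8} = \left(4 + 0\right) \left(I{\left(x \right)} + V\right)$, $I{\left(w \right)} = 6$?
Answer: $46 i \sqrt{31} \approx 256.12 i$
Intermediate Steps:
$D{\left(V \right)} = 192 + 32 V$ ($D{\left(V \right)} = 8 \left(4 + 0\right) \left(6 + V\right) = 8 \cdot 4 \left(6 + V\right) = 8 \left(24 + 4 V\right) = 192 + 32 V$)
$p = i \sqrt{31}$ ($p = \sqrt{-31} = i \sqrt{31} \approx 5.5678 i$)
$p M + D{\left(-6 \right)} = i \sqrt{31} \cdot 46 + \left(192 + 32 \left(-6\right)\right) = 46 i \sqrt{31} + \left(192 - 192\right) = 46 i \sqrt{31} + 0 = 46 i \sqrt{31}$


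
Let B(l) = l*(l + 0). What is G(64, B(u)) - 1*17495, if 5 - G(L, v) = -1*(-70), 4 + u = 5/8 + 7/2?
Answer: -17560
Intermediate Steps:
u = ⅛ (u = -4 + (5/8 + 7/2) = -4 + 33/8 = ⅛ ≈ 0.12500)
B(l) = l² (B(l) = l*l = l²)
G(L, v) = -65 (G(L, v) = 5 - (-1)*(-70) = 5 - 1*70 = 5 - 70 = -65)
G(64, B(u)) - 1*17495 = -65 - 1*17495 = -65 - 17495 = -17560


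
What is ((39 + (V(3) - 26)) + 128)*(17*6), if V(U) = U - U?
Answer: 14382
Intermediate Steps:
V(U) = 0
((39 + (V(3) - 26)) + 128)*(17*6) = ((39 + (0 - 26)) + 128)*(17*6) = ((39 - 26) + 128)*102 = (13 + 128)*102 = 141*102 = 14382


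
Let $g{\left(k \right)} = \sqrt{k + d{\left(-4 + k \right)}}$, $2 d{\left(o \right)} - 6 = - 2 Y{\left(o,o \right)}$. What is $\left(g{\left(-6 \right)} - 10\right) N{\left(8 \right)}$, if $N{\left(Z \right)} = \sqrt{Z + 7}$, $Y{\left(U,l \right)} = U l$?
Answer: $\sqrt{15} \left(-10 + i \sqrt{103}\right) \approx -38.73 + 39.306 i$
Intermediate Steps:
$d{\left(o \right)} = 3 - o^{2}$ ($d{\left(o \right)} = 3 + \frac{\left(-2\right) o o}{2} = 3 + \frac{\left(-2\right) o^{2}}{2} = 3 - o^{2}$)
$g{\left(k \right)} = \sqrt{3 + k - \left(-4 + k\right)^{2}}$ ($g{\left(k \right)} = \sqrt{k - \left(-3 + \left(-4 + k\right)^{2}\right)} = \sqrt{3 + k - \left(-4 + k\right)^{2}}$)
$N{\left(Z \right)} = \sqrt{7 + Z}$
$\left(g{\left(-6 \right)} - 10\right) N{\left(8 \right)} = \left(\sqrt{3 - 6 - \left(-4 - 6\right)^{2}} - 10\right) \sqrt{7 + 8} = \left(\sqrt{3 - 6 - \left(-10\right)^{2}} - 10\right) \sqrt{15} = \left(\sqrt{3 - 6 - 100} - 10\right) \sqrt{15} = \left(\sqrt{-103} - 10\right) \sqrt{15} = \left(i \sqrt{103} - 10\right) \sqrt{15} = \left(-10 + i \sqrt{103}\right) \sqrt{15} = \sqrt{15} \left(-10 + i \sqrt{103}\right)$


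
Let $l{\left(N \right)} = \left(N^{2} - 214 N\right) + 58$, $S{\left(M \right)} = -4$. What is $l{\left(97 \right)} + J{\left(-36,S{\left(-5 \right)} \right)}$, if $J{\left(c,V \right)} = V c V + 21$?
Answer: $-11846$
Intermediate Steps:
$l{\left(N \right)} = 58 + N^{2} - 214 N$
$J{\left(c,V \right)} = 21 + c V^{2}$ ($J{\left(c,V \right)} = c V^{2} + 21 = 21 + c V^{2}$)
$l{\left(97 \right)} + J{\left(-36,S{\left(-5 \right)} \right)} = \left(58 + 97^{2} - 20758\right) + \left(21 - 36 \left(-4\right)^{2}\right) = \left(58 + 9409 - 20758\right) + \left(21 - 576\right) = -11291 + \left(21 - 576\right) = -11291 - 555 = -11846$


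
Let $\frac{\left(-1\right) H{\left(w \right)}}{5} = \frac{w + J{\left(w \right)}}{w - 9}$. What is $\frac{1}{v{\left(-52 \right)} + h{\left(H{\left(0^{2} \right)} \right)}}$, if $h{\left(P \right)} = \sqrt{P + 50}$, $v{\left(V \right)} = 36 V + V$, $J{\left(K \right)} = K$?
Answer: $- \frac{962}{1850863} - \frac{5 \sqrt{2}}{3701726} \approx -0.00052167$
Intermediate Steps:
$H{\left(w \right)} = - \frac{10 w}{-9 + w}$ ($H{\left(w \right)} = - 5 \frac{w + w}{w - 9} = - 5 \frac{2 w}{-9 + w} = - \frac{10 w}{-9 + w}$)
$v{\left(V \right)} = 37 V$
$h{\left(P \right)} = \sqrt{50 + P}$
$\frac{1}{v{\left(-52 \right)} + h{\left(H{\left(0^{2} \right)} \right)}} = \frac{1}{37 \left(-52\right) + \sqrt{50 - \frac{10 \cdot 0^{2}}{-9 + 0^{2}}}} = \frac{1}{-1924 + \sqrt{50 - \frac{0}{-9 + 0}}} = \frac{1}{-1924 + \sqrt{50 - \frac{0}{-9}}} = \frac{1}{-1924 + \sqrt{50 - 0 \left(- \frac{1}{9}\right)}} = \frac{1}{-1924 + \sqrt{50 + 0}} = \frac{1}{-1924 + \sqrt{50}} = \frac{1}{-1924 + 5 \sqrt{2}}$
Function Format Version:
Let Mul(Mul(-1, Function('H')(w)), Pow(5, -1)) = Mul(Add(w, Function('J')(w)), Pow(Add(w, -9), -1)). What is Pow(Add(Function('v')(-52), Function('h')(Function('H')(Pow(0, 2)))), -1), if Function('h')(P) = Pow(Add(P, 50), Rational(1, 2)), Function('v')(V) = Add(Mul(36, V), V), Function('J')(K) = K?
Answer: Add(Rational(-962, 1850863), Mul(Rational(-5, 3701726), Pow(2, Rational(1, 2)))) ≈ -0.00052167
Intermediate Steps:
Function('H')(w) = Mul(-10, w, Pow(Add(-9, w), -1)) (Function('H')(w) = Mul(-5, Mul(Add(w, w), Pow(Add(w, -9), -1))) = Mul(-5, Mul(Mul(2, w), Pow(Add(-9, w), -1))) = Mul(-5, Mul(2, w, Pow(Add(-9, w), -1))) = Mul(-10, w, Pow(Add(-9, w), -1)))
Function('v')(V) = Mul(37, V)
Function('h')(P) = Pow(Add(50, P), Rational(1, 2))
Pow(Add(Function('v')(-52), Function('h')(Function('H')(Pow(0, 2)))), -1) = Pow(Add(Mul(37, -52), Pow(Add(50, Mul(-10, Pow(0, 2), Pow(Add(-9, Pow(0, 2)), -1))), Rational(1, 2))), -1) = Pow(Add(-1924, Pow(Add(50, Mul(-10, 0, Pow(Add(-9, 0), -1))), Rational(1, 2))), -1) = Pow(Add(-1924, Pow(Add(50, Mul(-10, 0, Pow(-9, -1))), Rational(1, 2))), -1) = Pow(Add(-1924, Pow(Add(50, Mul(-10, 0, Rational(-1, 9))), Rational(1, 2))), -1) = Pow(Add(-1924, Pow(Add(50, 0), Rational(1, 2))), -1) = Pow(Add(-1924, Pow(50, Rational(1, 2))), -1) = Pow(Add(-1924, Mul(5, Pow(2, Rational(1, 2)))), -1)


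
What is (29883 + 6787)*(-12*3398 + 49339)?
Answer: 314005210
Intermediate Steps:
(29883 + 6787)*(-12*3398 + 49339) = 36670*(-40776 + 49339) = 36670*8563 = 314005210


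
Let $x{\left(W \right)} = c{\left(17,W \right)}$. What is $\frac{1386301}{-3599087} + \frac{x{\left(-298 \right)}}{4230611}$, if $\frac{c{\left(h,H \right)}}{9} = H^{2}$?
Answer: $- \frac{2988380362379}{15226337052157} \approx -0.19626$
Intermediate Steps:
$c{\left(h,H \right)} = 9 H^{2}$
$x{\left(W \right)} = 9 W^{2}$
$\frac{1386301}{-3599087} + \frac{x{\left(-298 \right)}}{4230611} = \frac{1386301}{-3599087} + \frac{9 \left(-298\right)^{2}}{4230611} = 1386301 \left(- \frac{1}{3599087}\right) + 9 \cdot 88804 \cdot \frac{1}{4230611} = - \frac{1386301}{3599087} + 799236 \cdot \frac{1}{4230611} = - \frac{1386301}{3599087} + \frac{799236}{4230611} = - \frac{2988380362379}{15226337052157}$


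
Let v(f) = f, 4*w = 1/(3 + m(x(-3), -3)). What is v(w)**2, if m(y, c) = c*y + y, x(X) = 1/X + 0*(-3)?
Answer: 9/1936 ≈ 0.0046488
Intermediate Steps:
x(X) = 1/X (x(X) = 1/X + 0 = 1/X)
m(y, c) = y + c*y
w = 3/44 (w = 1/(4*(3 + (1 - 3)/(-3))) = 1/(4*(3 - 1/3*(-2))) = 1/(4*(3 + 2/3)) = 1/(4*(11/3)) = (1/4)*(3/11) = 3/44 ≈ 0.068182)
v(w)**2 = (3/44)**2 = 9/1936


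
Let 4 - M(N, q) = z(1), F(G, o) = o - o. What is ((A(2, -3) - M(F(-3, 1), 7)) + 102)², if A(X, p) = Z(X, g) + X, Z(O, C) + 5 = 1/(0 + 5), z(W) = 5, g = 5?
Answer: 251001/25 ≈ 10040.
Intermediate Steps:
Z(O, C) = -24/5 (Z(O, C) = -5 + 1/(0 + 5) = -5 + 1/5 = -5 + ⅕ = -24/5)
F(G, o) = 0
A(X, p) = -24/5 + X
M(N, q) = -1 (M(N, q) = 4 - 1*5 = 4 - 5 = -1)
((A(2, -3) - M(F(-3, 1), 7)) + 102)² = (((-24/5 + 2) - 1*(-1)) + 102)² = ((-14/5 + 1) + 102)² = (-9/5 + 102)² = (501/5)² = 251001/25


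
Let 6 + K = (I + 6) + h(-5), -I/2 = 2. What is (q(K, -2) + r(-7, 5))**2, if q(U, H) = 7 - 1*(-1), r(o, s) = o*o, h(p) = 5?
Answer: 3249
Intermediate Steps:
I = -4 (I = -2*2 = -4)
K = 1 (K = -6 + ((-4 + 6) + 5) = -6 + (2 + 5) = -6 + 7 = 1)
r(o, s) = o**2
q(U, H) = 8 (q(U, H) = 7 + 1 = 8)
(q(K, -2) + r(-7, 5))**2 = (8 + (-7)**2)**2 = (8 + 49)**2 = 57**2 = 3249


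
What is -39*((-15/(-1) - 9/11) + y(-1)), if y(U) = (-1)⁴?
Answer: -6513/11 ≈ -592.09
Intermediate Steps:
y(U) = 1
-39*((-15/(-1) - 9/11) + y(-1)) = -39*((-15/(-1) - 9/11) + 1) = -39*((-15*(-1) - 9*1/11) + 1) = -39*((15 - 9/11) + 1) = -39*(156/11 + 1) = -39*167/11 = -6513/11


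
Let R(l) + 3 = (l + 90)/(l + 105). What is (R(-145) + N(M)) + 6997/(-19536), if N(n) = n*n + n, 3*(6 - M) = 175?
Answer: 157330907/58608 ≈ 2684.5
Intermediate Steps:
M = -157/3 (M = 6 - ⅓*175 = 6 - 175/3 = -157/3 ≈ -52.333)
N(n) = n + n² (N(n) = n² + n = n + n²)
R(l) = -3 + (90 + l)/(105 + l) (R(l) = -3 + (l + 90)/(l + 105) = -3 + (90 + l)/(105 + l))
(R(-145) + N(M)) + 6997/(-19536) = ((-225 - 2*(-145))/(105 - 145) - 157*(1 - 157/3)/3) + 6997/(-19536) = ((-225 + 290)/(-40) - 157/3*(-154/3)) + 6997*(-1/19536) = (-1/40*65 + 24178/9) - 6997/19536 = (-13/8 + 24178/9) - 6997/19536 = 193307/72 - 6997/19536 = 157330907/58608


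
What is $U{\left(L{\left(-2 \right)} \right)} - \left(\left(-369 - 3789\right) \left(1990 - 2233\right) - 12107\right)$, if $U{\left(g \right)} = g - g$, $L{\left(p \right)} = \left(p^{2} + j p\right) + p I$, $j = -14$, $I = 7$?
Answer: $-998287$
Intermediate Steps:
$L{\left(p \right)} = p^{2} - 7 p$ ($L{\left(p \right)} = \left(p^{2} - 14 p\right) + p 7 = \left(p^{2} - 14 p\right) + 7 p = p^{2} - 7 p$)
$U{\left(g \right)} = 0$
$U{\left(L{\left(-2 \right)} \right)} - \left(\left(-369 - 3789\right) \left(1990 - 2233\right) - 12107\right) = 0 - \left(\left(-369 - 3789\right) \left(1990 - 2233\right) - 12107\right) = 0 - \left(\left(-4158\right) \left(-243\right) - 12107\right) = 0 - \left(1010394 - 12107\right) = 0 - 998287 = -998287$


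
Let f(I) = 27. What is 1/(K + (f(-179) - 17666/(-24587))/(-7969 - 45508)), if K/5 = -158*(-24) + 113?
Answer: 1314838999/25672230773960 ≈ 5.1216e-5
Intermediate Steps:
K = 19525 (K = 5*(-158*(-24) + 113) = 5*(3792 + 113) = 5*3905 = 19525)
1/(K + (f(-179) - 17666/(-24587))/(-7969 - 45508)) = 1/(19525 + (27 - 17666/(-24587))/(-7969 - 45508)) = 1/(19525 + (27 - 17666*(-1/24587))/(-53477)) = 1/(19525 + (27 + 17666/24587)*(-1/53477)) = 1/(19525 + (681515/24587)*(-1/53477)) = 1/(19525 - 681515/1314838999) = 1/(25672230773960/1314838999) = 1314838999/25672230773960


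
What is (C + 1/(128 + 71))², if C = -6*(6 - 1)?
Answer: 35628961/39601 ≈ 899.70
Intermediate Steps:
C = -30 (C = -6*5 = -30)
(C + 1/(128 + 71))² = (-30 + 1/(128 + 71))² = (-30 + 1/199)² = (-5969/199)² = 35628961/39601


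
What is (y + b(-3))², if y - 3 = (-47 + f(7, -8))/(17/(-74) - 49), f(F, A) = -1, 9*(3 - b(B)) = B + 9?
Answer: 4753275136/119443041 ≈ 39.795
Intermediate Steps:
b(B) = 2 - B/9 (b(B) = 3 - (B + 9)/9 = 3 - (9 + B)/9 = 3 + (-1 - B/9) = 2 - B/9)
y = 14481/3643 (y = 3 + (-47 - 1)/(17/(-74) - 49) = 3 - 48/(17*(-1/74) - 49) = 3 - 48/(-17/74 - 49) = 3 - 48/(-3643/74) = 3 - 48*(-74/3643) = 3 + 3552/3643 = 14481/3643 ≈ 3.9750)
(y + b(-3))² = (14481/3643 + (2 - ⅑*(-3)))² = (14481/3643 + (2 + ⅓))² = (14481/3643 + 7/3)² = (68944/10929)² = 4753275136/119443041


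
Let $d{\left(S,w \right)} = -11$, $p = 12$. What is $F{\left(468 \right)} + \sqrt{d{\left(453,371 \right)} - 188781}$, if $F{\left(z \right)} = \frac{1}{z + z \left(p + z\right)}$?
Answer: $\frac{1}{225108} + 2 i \sqrt{47198} \approx 4.4423 \cdot 10^{-6} + 434.5 i$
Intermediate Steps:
$F{\left(z \right)} = \frac{1}{z + z \left(12 + z\right)}$
$F{\left(468 \right)} + \sqrt{d{\left(453,371 \right)} - 188781} = \frac{1}{468 \left(13 + 468\right)} + \sqrt{-11 - 188781} = \frac{1}{468 \cdot 481} + \sqrt{-188792} = \frac{1}{468} \cdot \frac{1}{481} + 2 i \sqrt{47198} = \frac{1}{225108} + 2 i \sqrt{47198}$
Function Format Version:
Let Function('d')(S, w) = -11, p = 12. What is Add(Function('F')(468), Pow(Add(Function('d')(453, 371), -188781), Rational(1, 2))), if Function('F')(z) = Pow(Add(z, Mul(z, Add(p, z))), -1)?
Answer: Add(Rational(1, 225108), Mul(2, I, Pow(47198, Rational(1, 2)))) ≈ Add(4.4423e-6, Mul(434.50, I))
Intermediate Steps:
Function('F')(z) = Pow(Add(z, Mul(z, Add(12, z))), -1)
Add(Function('F')(468), Pow(Add(Function('d')(453, 371), -188781), Rational(1, 2))) = Add(Mul(Pow(468, -1), Pow(Add(13, 468), -1)), Pow(Add(-11, -188781), Rational(1, 2))) = Add(Mul(Rational(1, 468), Pow(481, -1)), Pow(-188792, Rational(1, 2))) = Add(Mul(Rational(1, 468), Rational(1, 481)), Mul(2, I, Pow(47198, Rational(1, 2)))) = Add(Rational(1, 225108), Mul(2, I, Pow(47198, Rational(1, 2))))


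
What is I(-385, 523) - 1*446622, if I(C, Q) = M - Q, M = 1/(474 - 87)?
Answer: -173045114/387 ≈ -4.4715e+5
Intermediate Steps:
M = 1/387 ≈ 0.0025840
I(C, Q) = 1/387 - Q
I(-385, 523) - 1*446622 = (1/387 - 1*523) - 1*446622 = (1/387 - 523) - 446622 = -202400/387 - 446622 = -173045114/387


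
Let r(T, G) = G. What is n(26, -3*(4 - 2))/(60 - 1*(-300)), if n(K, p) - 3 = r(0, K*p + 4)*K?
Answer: -3949/360 ≈ -10.969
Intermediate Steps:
n(K, p) = 3 + K*(4 + K*p) (n(K, p) = 3 + (K*p + 4)*K = 3 + (4 + K*p)*K = 3 + K*(4 + K*p))
n(26, -3*(4 - 2))/(60 - 1*(-300)) = (3 + 26*(4 + 26*(-3*(4 - 2))))/(60 - 1*(-300)) = (3 + 26*(4 + 26*(-3*2)))/(60 + 300) = (3 + 26*(4 + 26*(-6)))/360 = (3 + 26*(4 - 156))*(1/360) = (3 + 26*(-152))*(1/360) = (3 - 3952)*(1/360) = -3949*1/360 = -3949/360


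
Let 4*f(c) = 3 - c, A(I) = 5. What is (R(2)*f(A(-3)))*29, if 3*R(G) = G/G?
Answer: -29/6 ≈ -4.8333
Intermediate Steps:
R(G) = ⅓ (R(G) = (G/G)/3 = (⅓)*1 = ⅓)
f(c) = ¾ - c/4 (f(c) = (3 - c)/4 = ¾ - c/4)
(R(2)*f(A(-3)))*29 = ((¾ - ¼*5)/3)*29 = ((¾ - 5/4)/3)*29 = ((⅓)*(-½))*29 = -⅙*29 = -29/6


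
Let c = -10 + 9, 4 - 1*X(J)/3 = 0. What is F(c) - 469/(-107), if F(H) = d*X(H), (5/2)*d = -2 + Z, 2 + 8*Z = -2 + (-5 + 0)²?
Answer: 790/107 ≈ 7.3832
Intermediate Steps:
X(J) = 12 (X(J) = 12 - 3*0 = 12 + 0 = 12)
Z = 21/8 (Z = -¼ + (-2 + (-5 + 0)²)/8 = -¼ + (-2 + (-5)²)/8 = -¼ + (-2 + 25)/8 = -¼ + (⅛)*23 = -¼ + 23/8 = 21/8 ≈ 2.6250)
c = -1
d = ¼ (d = 2*(-2 + 21/8)/5 = (⅖)*(5/8) = ¼ ≈ 0.25000)
F(H) = 3 (F(H) = (¼)*12 = 3)
F(c) - 469/(-107) = 3 - 469/(-107) = 3 - 469*(-1)/107 = 3 - 1*(-469/107) = 3 + 469/107 = 790/107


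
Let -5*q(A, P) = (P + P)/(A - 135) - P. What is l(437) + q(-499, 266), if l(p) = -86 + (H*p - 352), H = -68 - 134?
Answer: -140523932/1585 ≈ -88659.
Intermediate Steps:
H = -202
q(A, P) = P/5 - 2*P/(5*(-135 + A)) (q(A, P) = -((P + P)/(A - 135) - P)/5 = -((2*P)/(-135 + A) - P)/5 = -(2*P/(-135 + A) - P)/5 = -(-P + 2*P/(-135 + A))/5 = P/5 - 2*P/(5*(-135 + A)))
l(p) = -438 - 202*p (l(p) = -86 + (-202*p - 352) = -86 + (-352 - 202*p) = -438 - 202*p)
l(437) + q(-499, 266) = (-438 - 202*437) + (⅕)*266*(-137 - 499)/(-135 - 499) = (-438 - 88274) + (⅕)*266*(-636)/(-634) = -88712 + (⅕)*266*(-1/634)*(-636) = -88712 + 84588/1585 = -140523932/1585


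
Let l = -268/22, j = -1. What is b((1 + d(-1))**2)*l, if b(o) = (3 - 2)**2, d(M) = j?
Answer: -134/11 ≈ -12.182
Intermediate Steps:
d(M) = -1
b(o) = 1 (b(o) = 1**2 = 1)
l = -134/11 (l = -268*1/22 = -134/11 ≈ -12.182)
b((1 + d(-1))**2)*l = 1*(-134/11) = -134/11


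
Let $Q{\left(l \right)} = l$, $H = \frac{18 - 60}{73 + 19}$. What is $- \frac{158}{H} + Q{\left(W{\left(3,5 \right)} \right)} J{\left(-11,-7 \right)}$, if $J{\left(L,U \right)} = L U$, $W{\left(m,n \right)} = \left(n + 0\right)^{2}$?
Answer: $\frac{47693}{21} \approx 2271.1$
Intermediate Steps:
$W{\left(m,n \right)} = n^{2}$
$H = - \frac{21}{46}$ ($H = - \frac{42}{92} = \left(-42\right) \frac{1}{92} = - \frac{21}{46} \approx -0.45652$)
$- \frac{158}{H} + Q{\left(W{\left(3,5 \right)} \right)} J{\left(-11,-7 \right)} = - \frac{158}{- \frac{21}{46}} + 5^{2} \left(\left(-11\right) \left(-7\right)\right) = \left(-158\right) \left(- \frac{46}{21}\right) + 25 \cdot 77 = \frac{7268}{21} + 1925 = \frac{47693}{21}$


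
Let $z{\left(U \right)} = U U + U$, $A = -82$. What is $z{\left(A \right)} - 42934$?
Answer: $-36292$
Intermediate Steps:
$z{\left(U \right)} = U + U^{2}$ ($z{\left(U \right)} = U^{2} + U = U + U^{2}$)
$z{\left(A \right)} - 42934 = - 82 \left(1 - 82\right) - 42934 = \left(-82\right) \left(-81\right) - 42934 = 6642 - 42934 = -36292$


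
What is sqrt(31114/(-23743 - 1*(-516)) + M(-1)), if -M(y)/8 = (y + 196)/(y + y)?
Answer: sqrt(420082267742)/23227 ≈ 27.904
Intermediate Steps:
M(y) = -4*(196 + y)/y (M(y) = -8*(y + 196)/(y + y) = -8*(196 + y)/(2*y) = -8*(196 + y)*1/(2*y) = -4*(196 + y)/y)
sqrt(31114/(-23743 - 1*(-516)) + M(-1)) = sqrt(31114/(-23743 - 1*(-516)) + (-4 - 784/(-1))) = sqrt(31114/(-23743 + 516) + (-4 - 784*(-1))) = sqrt(31114/(-23227) + (-4 + 784)) = sqrt(31114*(-1/23227) + 780) = sqrt(-31114/23227 + 780) = sqrt(18085946/23227) = sqrt(420082267742)/23227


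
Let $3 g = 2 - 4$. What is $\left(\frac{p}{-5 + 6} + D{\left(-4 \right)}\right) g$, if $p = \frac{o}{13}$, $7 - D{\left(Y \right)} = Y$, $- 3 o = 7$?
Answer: $- \frac{844}{117} \approx -7.2137$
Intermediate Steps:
$o = - \frac{7}{3}$ ($o = \left(- \frac{1}{3}\right) 7 = - \frac{7}{3} \approx -2.3333$)
$D{\left(Y \right)} = 7 - Y$
$p = - \frac{7}{39}$ ($p = - \frac{7}{3 \cdot 13} = \left(- \frac{7}{3}\right) \frac{1}{13} = - \frac{7}{39} \approx -0.17949$)
$g = - \frac{2}{3}$ ($g = \frac{2 - 4}{3} = \frac{1}{3} \left(-2\right) = - \frac{2}{3} \approx -0.66667$)
$\left(\frac{p}{-5 + 6} + D{\left(-4 \right)}\right) g = \left(- \frac{7}{39 \left(-5 + 6\right)} + \left(7 - -4\right)\right) \left(- \frac{2}{3}\right) = \left(- \frac{7}{39 \cdot 1} + \left(7 + 4\right)\right) \left(- \frac{2}{3}\right) = \left(\left(- \frac{7}{39}\right) 1 + 11\right) \left(- \frac{2}{3}\right) = \left(- \frac{7}{39} + 11\right) \left(- \frac{2}{3}\right) = \frac{422}{39} \left(- \frac{2}{3}\right) = - \frac{844}{117}$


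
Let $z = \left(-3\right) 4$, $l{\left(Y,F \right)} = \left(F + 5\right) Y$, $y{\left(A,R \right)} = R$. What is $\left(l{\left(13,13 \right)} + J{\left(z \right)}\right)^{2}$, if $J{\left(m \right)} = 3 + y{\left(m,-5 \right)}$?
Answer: $53824$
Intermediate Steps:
$l{\left(Y,F \right)} = Y \left(5 + F\right)$ ($l{\left(Y,F \right)} = \left(5 + F\right) Y = Y \left(5 + F\right)$)
$z = -12$
$J{\left(m \right)} = -2$ ($J{\left(m \right)} = 3 - 5 = -2$)
$\left(l{\left(13,13 \right)} + J{\left(z \right)}\right)^{2} = \left(13 \left(5 + 13\right) - 2\right)^{2} = \left(13 \cdot 18 - 2\right)^{2} = \left(234 - 2\right)^{2} = 232^{2} = 53824$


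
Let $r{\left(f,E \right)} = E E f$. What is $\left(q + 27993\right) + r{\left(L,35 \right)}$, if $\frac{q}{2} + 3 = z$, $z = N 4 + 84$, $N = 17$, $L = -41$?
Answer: $-21934$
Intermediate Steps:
$r{\left(f,E \right)} = f E^{2}$ ($r{\left(f,E \right)} = E^{2} f = f E^{2}$)
$z = 152$ ($z = 17 \cdot 4 + 84 = 68 + 84 = 152$)
$q = 298$ ($q = -6 + 2 \cdot 152 = -6 + 304 = 298$)
$\left(q + 27993\right) + r{\left(L,35 \right)} = \left(298 + 27993\right) - 41 \cdot 35^{2} = 28291 - 50225 = -21934$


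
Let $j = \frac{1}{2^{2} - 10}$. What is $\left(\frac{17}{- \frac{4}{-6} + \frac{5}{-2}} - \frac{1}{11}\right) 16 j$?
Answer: $\frac{824}{33} \approx 24.97$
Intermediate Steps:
$j = - \frac{1}{6}$ ($j = \frac{1}{4 - 10} = \frac{1}{-6} = - \frac{1}{6} \approx -0.16667$)
$\left(\frac{17}{- \frac{4}{-6} + \frac{5}{-2}} - \frac{1}{11}\right) 16 j = \left(\frac{17}{- \frac{4}{-6} + \frac{5}{-2}} - \frac{1}{11}\right) 16 \left(- \frac{1}{6}\right) = \left(\frac{17}{\left(-4\right) \left(- \frac{1}{6}\right) + 5 \left(- \frac{1}{2}\right)} - \frac{1}{11}\right) 16 \left(- \frac{1}{6}\right) = \left(\frac{17}{\frac{2}{3} - \frac{5}{2}} - \frac{1}{11}\right) 16 \left(- \frac{1}{6}\right) = \left(\frac{17}{- \frac{11}{6}} - \frac{1}{11}\right) 16 \left(- \frac{1}{6}\right) = \left(17 \left(- \frac{6}{11}\right) - \frac{1}{11}\right) 16 \left(- \frac{1}{6}\right) = \left(- \frac{102}{11} - \frac{1}{11}\right) 16 \left(- \frac{1}{6}\right) = \left(- \frac{103}{11}\right) 16 \left(- \frac{1}{6}\right) = \left(- \frac{1648}{11}\right) \left(- \frac{1}{6}\right) = \frac{824}{33}$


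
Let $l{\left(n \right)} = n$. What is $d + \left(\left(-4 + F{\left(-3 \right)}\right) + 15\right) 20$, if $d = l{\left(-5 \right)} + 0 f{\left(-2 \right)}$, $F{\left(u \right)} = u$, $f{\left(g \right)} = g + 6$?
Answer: $155$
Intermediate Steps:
$f{\left(g \right)} = 6 + g$
$d = -5$ ($d = -5 + 0 \left(6 - 2\right) = -5 + 0 \cdot 4 = -5 + 0 = -5$)
$d + \left(\left(-4 + F{\left(-3 \right)}\right) + 15\right) 20 = -5 + \left(\left(-4 - 3\right) + 15\right) 20 = -5 + \left(-7 + 15\right) 20 = -5 + 8 \cdot 20 = -5 + 160 = 155$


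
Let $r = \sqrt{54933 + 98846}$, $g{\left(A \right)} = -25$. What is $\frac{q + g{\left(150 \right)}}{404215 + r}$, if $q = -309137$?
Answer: $- \frac{62483958915}{81694806223} + \frac{154581 \sqrt{153779}}{81694806223} \approx -0.7641$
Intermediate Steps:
$r = \sqrt{153779} \approx 392.15$
$\frac{q + g{\left(150 \right)}}{404215 + r} = \frac{-309137 - 25}{404215 + \sqrt{153779}} = - \frac{309162}{404215 + \sqrt{153779}}$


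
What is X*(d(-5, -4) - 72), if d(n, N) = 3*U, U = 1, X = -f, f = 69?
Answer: 4761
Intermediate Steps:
X = -69 (X = -1*69 = -69)
d(n, N) = 3 (d(n, N) = 3*1 = 3)
X*(d(-5, -4) - 72) = -69*(3 - 72) = -69*(-69) = 4761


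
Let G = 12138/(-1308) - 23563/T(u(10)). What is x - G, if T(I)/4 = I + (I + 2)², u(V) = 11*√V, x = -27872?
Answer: -8766644784089/314693028 - 1295965*√10/5774184 ≈ -27858.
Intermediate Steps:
T(I) = 4*I + 4*(2 + I)² (T(I) = 4*(I + (I + 2)²) = 4*(I + (2 + I)²) = 4*I + 4*(2 + I)²)
G = -2023/218 - 23563/(4*(2 + 11*√10)² + 44*√10) (G = 12138/(-1308) - 23563/(4*(11*√10) + 4*(2 + 11*√10)²) = 12138*(-1/1308) - 23563/(44*√10 + 4*(2 + 11*√10)²) = -2023/218 - 23563/(4*(2 + 11*√10)² + 44*√10) ≈ -13.524)
x - G = -27872 - (-4479292327/314693028 + 1295965*√10/5774184) = -27872 + (4479292327/314693028 - 1295965*√10/5774184) = -8766644784089/314693028 - 1295965*√10/5774184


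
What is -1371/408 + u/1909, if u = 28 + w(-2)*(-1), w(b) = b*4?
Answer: -867517/259624 ≈ -3.3414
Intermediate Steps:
w(b) = 4*b
u = 36 (u = 28 + (4*(-2))*(-1) = 28 - 8*(-1) = 28 + 8 = 36)
-1371/408 + u/1909 = -1371/408 + 36/1909 = -1371*1/408 + 36*(1/1909) = -457/136 + 36/1909 = -867517/259624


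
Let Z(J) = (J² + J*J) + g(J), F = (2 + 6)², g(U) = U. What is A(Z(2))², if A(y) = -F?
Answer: 4096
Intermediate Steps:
F = 64 (F = 8² = 64)
Z(J) = J + 2*J² (Z(J) = (J² + J*J) + J = (J² + J²) + J = 2*J² + J = J + 2*J²)
A(y) = -64 (A(y) = -1*64 = -64)
A(Z(2))² = (-64)² = 4096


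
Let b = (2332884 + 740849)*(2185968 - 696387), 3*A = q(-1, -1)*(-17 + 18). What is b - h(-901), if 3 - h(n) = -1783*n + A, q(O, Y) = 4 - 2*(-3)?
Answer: 13735727647069/3 ≈ 4.5786e+12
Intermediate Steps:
q(O, Y) = 10 (q(O, Y) = 4 + 6 = 10)
A = 10/3 (A = (10*(-17 + 18))/3 = (10*1)/3 = (1/3)*10 = 10/3 ≈ 3.3333)
b = 4578574275873 (b = 3073733*1489581 = 4578574275873)
h(n) = -1/3 + 1783*n (h(n) = 3 - (-1783*n + 10/3) = 3 - (10/3 - 1783*n) = 3 + (-10/3 + 1783*n) = -1/3 + 1783*n)
b - h(-901) = 4578574275873 - (-1/3 + 1783*(-901)) = 4578574275873 - (-1/3 - 1606483) = 4578574275873 - 1*(-4819450/3) = 4578574275873 + 4819450/3 = 13735727647069/3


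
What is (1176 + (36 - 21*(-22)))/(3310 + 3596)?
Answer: 279/1151 ≈ 0.24240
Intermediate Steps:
(1176 + (36 - 21*(-22)))/(3310 + 3596) = (1176 + (36 + 462))/6906 = (1176 + 498)*(1/6906) = 1674*(1/6906) = 279/1151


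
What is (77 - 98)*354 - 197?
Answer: -7631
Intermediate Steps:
(77 - 98)*354 - 197 = -21*354 - 197 = -7434 - 197 = -7631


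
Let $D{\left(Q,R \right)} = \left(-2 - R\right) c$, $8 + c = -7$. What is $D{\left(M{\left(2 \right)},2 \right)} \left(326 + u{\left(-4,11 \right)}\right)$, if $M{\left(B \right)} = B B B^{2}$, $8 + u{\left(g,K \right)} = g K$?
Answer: $16440$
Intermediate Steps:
$c = -15$ ($c = -8 - 7 = -15$)
$u{\left(g,K \right)} = -8 + K g$ ($u{\left(g,K \right)} = -8 + g K = -8 + K g$)
$M{\left(B \right)} = B^{4}$ ($M{\left(B \right)} = B^{2} B^{2} = B^{4}$)
$D{\left(Q,R \right)} = 30 + 15 R$ ($D{\left(Q,R \right)} = \left(-2 - R\right) \left(-15\right) = 30 + 15 R$)
$D{\left(M{\left(2 \right)},2 \right)} \left(326 + u{\left(-4,11 \right)}\right) = \left(30 + 15 \cdot 2\right) \left(326 + \left(-8 + 11 \left(-4\right)\right)\right) = \left(30 + 30\right) \left(326 - 52\right) = 60 \left(326 - 52\right) = 60 \cdot 274 = 16440$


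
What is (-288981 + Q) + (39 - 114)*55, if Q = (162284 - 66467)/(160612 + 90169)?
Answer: -3868701051/13199 ≈ -2.9311e+5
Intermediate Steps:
Q = 5043/13199 (Q = 95817/250781 = 95817*(1/250781) = 5043/13199 ≈ 0.38207)
(-288981 + Q) + (39 - 114)*55 = (-288981 + 5043/13199) + (39 - 114)*55 = -3814255176/13199 - 75*55 = -3814255176/13199 - 4125 = -3868701051/13199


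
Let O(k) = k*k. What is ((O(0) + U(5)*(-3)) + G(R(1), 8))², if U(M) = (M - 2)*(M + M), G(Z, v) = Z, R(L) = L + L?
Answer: 7744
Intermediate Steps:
R(L) = 2*L
O(k) = k²
U(M) = 2*M*(-2 + M) (U(M) = (-2 + M)*(2*M) = 2*M*(-2 + M))
((O(0) + U(5)*(-3)) + G(R(1), 8))² = ((0² + (2*5*(-2 + 5))*(-3)) + 2*1)² = ((0 + (2*5*3)*(-3)) + 2)² = ((0 + 30*(-3)) + 2)² = ((0 - 90) + 2)² = (-90 + 2)² = (-88)² = 7744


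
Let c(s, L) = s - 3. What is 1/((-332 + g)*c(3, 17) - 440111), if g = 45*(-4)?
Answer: -1/440111 ≈ -2.2722e-6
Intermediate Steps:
c(s, L) = -3 + s
g = -180
1/((-332 + g)*c(3, 17) - 440111) = 1/((-332 - 180)*(-3 + 3) - 440111) = 1/(-512*0 - 440111) = 1/(0 - 440111) = 1/(-440111) = -1/440111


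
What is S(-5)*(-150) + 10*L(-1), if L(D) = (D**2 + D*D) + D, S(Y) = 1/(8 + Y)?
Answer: -40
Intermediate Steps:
L(D) = D + 2*D**2 (L(D) = (D**2 + D**2) + D = 2*D**2 + D = D + 2*D**2)
S(-5)*(-150) + 10*L(-1) = -150/(8 - 5) + 10*(-(1 + 2*(-1))) = -150/3 + 10*(-(1 - 2)) = (1/3)*(-150) + 10*(-1*(-1)) = -50 + 10*1 = -50 + 10 = -40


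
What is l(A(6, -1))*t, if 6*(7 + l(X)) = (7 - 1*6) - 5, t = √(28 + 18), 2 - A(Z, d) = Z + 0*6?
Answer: -23*√46/3 ≈ -51.998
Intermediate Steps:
A(Z, d) = 2 - Z (A(Z, d) = 2 - (Z + 0*6) = 2 - (Z + 0) = 2 - Z)
t = √46 ≈ 6.7823
l(X) = -23/3 (l(X) = -7 + ((7 - 1*6) - 5)/6 = -7 + ((7 - 6) - 5)/6 = -7 + (1 - 5)/6 = -7 + (⅙)*(-4) = -7 - ⅔ = -23/3)
l(A(6, -1))*t = -23*√46/3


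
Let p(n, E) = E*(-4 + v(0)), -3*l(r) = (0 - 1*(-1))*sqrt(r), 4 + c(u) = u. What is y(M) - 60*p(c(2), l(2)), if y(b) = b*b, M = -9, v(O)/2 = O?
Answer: 81 - 80*sqrt(2) ≈ -32.137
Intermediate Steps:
v(O) = 2*O
c(u) = -4 + u
l(r) = -sqrt(r)/3 (l(r) = -(0 - 1*(-1))*sqrt(r)/3 = -(0 + 1)*sqrt(r)/3 = -sqrt(r)/3)
y(b) = b**2
p(n, E) = -4*E (p(n, E) = E*(-4 + 2*0) = E*(-4 + 0) = E*(-4) = -4*E)
y(M) - 60*p(c(2), l(2)) = (-9)**2 - (-240)*(-sqrt(2)/3) = 81 - 80*sqrt(2)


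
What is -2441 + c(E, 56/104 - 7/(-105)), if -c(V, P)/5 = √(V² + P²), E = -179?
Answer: -2441 - √1218372949/39 ≈ -3336.0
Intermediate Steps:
c(V, P) = -5*√(P² + V²) (c(V, P) = -5*√(V² + P²) = -5*√(P² + V²))
-2441 + c(E, 56/104 - 7/(-105)) = -2441 - 5*√((56/104 - 7/(-105))² + (-179)²) = -2441 - 5*√((56*(1/104) - 7*(-1/105))² + 32041) = -2441 - 5*√((7/13 + 1/15)² + 32041) = -2441 - 5*√((118/195)² + 32041) = -2441 - 5*√(13924/38025 + 32041) = -2441 - √1218372949/39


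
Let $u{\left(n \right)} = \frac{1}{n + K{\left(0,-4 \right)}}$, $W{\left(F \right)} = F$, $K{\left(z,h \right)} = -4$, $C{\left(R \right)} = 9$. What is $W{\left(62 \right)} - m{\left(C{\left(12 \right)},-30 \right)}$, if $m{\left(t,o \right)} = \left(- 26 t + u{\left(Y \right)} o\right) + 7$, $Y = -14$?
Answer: $\frac{862}{3} \approx 287.33$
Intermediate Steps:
$u{\left(n \right)} = \frac{1}{-4 + n}$ ($u{\left(n \right)} = \frac{1}{n - 4} = \frac{1}{-4 + n}$)
$m{\left(t,o \right)} = 7 - 26 t - \frac{o}{18}$ ($m{\left(t,o \right)} = \left(- 26 t + \frac{o}{-4 - 14}\right) + 7 = \left(- 26 t + \frac{o}{-18}\right) + 7 = \left(- 26 t - \frac{o}{18}\right) + 7 = 7 - 26 t - \frac{o}{18}$)
$W{\left(62 \right)} - m{\left(C{\left(12 \right)},-30 \right)} = 62 - \left(7 - 234 - - \frac{5}{3}\right) = 62 - \left(7 - 234 + \frac{5}{3}\right) = 62 - - \frac{676}{3} = 62 + \frac{676}{3} = \frac{862}{3}$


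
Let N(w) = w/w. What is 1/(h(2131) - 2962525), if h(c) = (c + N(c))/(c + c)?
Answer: -2131/6313139709 ≈ -3.3755e-7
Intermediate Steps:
N(w) = 1
h(c) = (1 + c)/(2*c) (h(c) = (c + 1)/(c + c) = (1 + c)/((2*c)) = (1 + c)*(1/(2*c)) = (1 + c)/(2*c))
1/(h(2131) - 2962525) = 1/((½)*(1 + 2131)/2131 - 2962525) = 1/((½)*(1/2131)*2132 - 2962525) = 1/(1066/2131 - 2962525) = 1/(-6313139709/2131) = -2131/6313139709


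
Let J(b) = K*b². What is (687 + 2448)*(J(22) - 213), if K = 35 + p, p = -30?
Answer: 6918945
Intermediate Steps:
K = 5 (K = 35 - 30 = 5)
J(b) = 5*b²
(687 + 2448)*(J(22) - 213) = (687 + 2448)*(5*22² - 213) = 3135*(5*484 - 213) = 3135*(2420 - 213) = 3135*2207 = 6918945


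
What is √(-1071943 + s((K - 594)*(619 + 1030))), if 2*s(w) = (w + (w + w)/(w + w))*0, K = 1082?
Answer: I*√1071943 ≈ 1035.3*I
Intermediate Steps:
s(w) = 0 (s(w) = ((w + (w + w)/(w + w))*0)/2 = ((w + (2*w)/((2*w)))*0)/2 = ((w + (2*w)*(1/(2*w)))*0)/2 = ((w + 1)*0)/2 = ((1 + w)*0)/2 = (½)*0 = 0)
√(-1071943 + s((K - 594)*(619 + 1030))) = √(-1071943 + 0) = √(-1071943) = I*√1071943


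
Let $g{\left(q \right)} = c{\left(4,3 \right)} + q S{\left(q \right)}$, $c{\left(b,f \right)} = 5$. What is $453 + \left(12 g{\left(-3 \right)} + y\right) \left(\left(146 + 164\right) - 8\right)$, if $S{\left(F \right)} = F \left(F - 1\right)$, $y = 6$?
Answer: $-110079$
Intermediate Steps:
$S{\left(F \right)} = F \left(-1 + F\right)$
$g{\left(q \right)} = 5 + q^{2} \left(-1 + q\right)$ ($g{\left(q \right)} = 5 + q q \left(-1 + q\right) = 5 + q^{2} \left(-1 + q\right)$)
$453 + \left(12 g{\left(-3 \right)} + y\right) \left(\left(146 + 164\right) - 8\right) = 453 + \left(12 \left(5 + \left(-3\right)^{2} \left(-1 - 3\right)\right) + 6\right) \left(\left(146 + 164\right) - 8\right) = 453 + \left(12 \left(5 + 9 \left(-4\right)\right) + 6\right) \left(310 - 8\right) = 453 + \left(12 \left(5 - 36\right) + 6\right) 302 = 453 + \left(12 \left(-31\right) + 6\right) 302 = 453 + \left(-372 + 6\right) 302 = 453 - 110532 = -110079$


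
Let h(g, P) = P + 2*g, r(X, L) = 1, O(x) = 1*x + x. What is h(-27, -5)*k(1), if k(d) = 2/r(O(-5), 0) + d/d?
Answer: -177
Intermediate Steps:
O(x) = 2*x (O(x) = x + x = 2*x)
k(d) = 3 (k(d) = 2/1 + d/d = 2*1 + 1 = 2 + 1 = 3)
h(-27, -5)*k(1) = (-5 + 2*(-27))*3 = (-5 - 54)*3 = -59*3 = -177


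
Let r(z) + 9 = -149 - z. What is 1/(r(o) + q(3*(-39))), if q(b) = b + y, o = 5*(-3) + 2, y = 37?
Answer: -1/225 ≈ -0.0044444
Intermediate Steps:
o = -13 (o = -15 + 2 = -13)
q(b) = 37 + b (q(b) = b + 37 = 37 + b)
r(z) = -158 - z (r(z) = -9 + (-149 - z) = -158 - z)
1/(r(o) + q(3*(-39))) = 1/((-158 - 1*(-13)) + (37 + 3*(-39))) = 1/((-158 + 13) + (37 - 117)) = 1/(-145 - 80) = 1/(-225) = -1/225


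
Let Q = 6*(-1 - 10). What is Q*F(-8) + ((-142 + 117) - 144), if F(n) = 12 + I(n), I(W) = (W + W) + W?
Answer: 623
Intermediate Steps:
Q = -66 (Q = 6*(-11) = -66)
I(W) = 3*W (I(W) = 2*W + W = 3*W)
F(n) = 12 + 3*n
Q*F(-8) + ((-142 + 117) - 144) = -66*(12 + 3*(-8)) + ((-142 + 117) - 144) = -66*(12 - 24) + (-25 - 144) = -66*(-12) - 169 = 792 - 169 = 623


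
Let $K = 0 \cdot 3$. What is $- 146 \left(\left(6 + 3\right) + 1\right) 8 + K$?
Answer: $-11680$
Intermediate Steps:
$K = 0$
$- 146 \left(\left(6 + 3\right) + 1\right) 8 + K = - 146 \left(\left(6 + 3\right) + 1\right) 8 + 0 = - 146 \left(9 + 1\right) 8 + 0 = - 146 \cdot 10 \cdot 8 + 0 = \left(-146\right) 80 + 0 = -11680 + 0 = -11680$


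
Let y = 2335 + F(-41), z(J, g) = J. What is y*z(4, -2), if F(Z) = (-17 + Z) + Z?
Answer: 8944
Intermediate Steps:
F(Z) = -17 + 2*Z
y = 2236 (y = 2335 + (-17 + 2*(-41)) = 2335 + (-17 - 82) = 2335 - 99 = 2236)
y*z(4, -2) = 2236*4 = 8944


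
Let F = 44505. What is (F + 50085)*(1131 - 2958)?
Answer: -172815930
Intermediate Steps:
(F + 50085)*(1131 - 2958) = (44505 + 50085)*(1131 - 2958) = 94590*(-1827) = -172815930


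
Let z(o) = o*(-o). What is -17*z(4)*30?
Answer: 8160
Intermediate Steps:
z(o) = -o**2
-17*z(4)*30 = -(-17)*4**2*30 = -(-17)*16*30 = -17*(-16)*30 = 272*30 = 8160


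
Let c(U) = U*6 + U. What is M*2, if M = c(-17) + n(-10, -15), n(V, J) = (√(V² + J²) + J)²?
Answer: 862 - 300*√13 ≈ -219.67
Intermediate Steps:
c(U) = 7*U (c(U) = 6*U + U = 7*U)
n(V, J) = (J + √(J² + V²))² (n(V, J) = (√(J² + V²) + J)² = (J + √(J² + V²))²)
M = -119 + (-15 + 5*√13)² (M = 7*(-17) + (-15 + √((-15)² + (-10)²))² = -119 + (-15 + √(225 + 100))² = -119 + (-15 + √325)² = -119 + (-15 + 5*√13)² ≈ -109.83)
M*2 = (431 - 150*√13)*2 = 862 - 300*√13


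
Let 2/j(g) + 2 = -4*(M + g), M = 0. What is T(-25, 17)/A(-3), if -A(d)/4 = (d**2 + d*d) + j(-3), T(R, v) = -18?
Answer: 45/182 ≈ 0.24725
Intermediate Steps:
j(g) = 2/(-2 - 4*g) (j(g) = 2/(-2 - 4*(0 + g)) = 2/(-2 - 4*g))
A(d) = -4/5 - 8*d**2 (A(d) = -4*((d**2 + d*d) - 1/(1 + 2*(-3))) = -4*((d**2 + d**2) - 1/(1 - 6)) = -4*(2*d**2 - 1/(-5)) = -4*(2*d**2 - 1*(-1/5)) = -4*(2*d**2 + 1/5) = -4*(1/5 + 2*d**2) = -4/5 - 8*d**2)
T(-25, 17)/A(-3) = -18/(-4/5 - 8*(-3)**2) = -18/(-4/5 - 8*9) = -18/(-4/5 - 72) = -18/(-364/5) = -18*(-5/364) = 45/182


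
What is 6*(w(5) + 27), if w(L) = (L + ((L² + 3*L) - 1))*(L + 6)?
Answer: 3066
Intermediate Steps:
w(L) = (6 + L)*(-1 + L² + 4*L) (w(L) = (L + (-1 + L² + 3*L))*(6 + L) = (-1 + L² + 4*L)*(6 + L) = (6 + L)*(-1 + L² + 4*L))
6*(w(5) + 27) = 6*((-6 + 5³ + 10*5² + 23*5) + 27) = 6*((-6 + 125 + 10*25 + 115) + 27) = 6*((-6 + 125 + 250 + 115) + 27) = 6*(484 + 27) = 6*511 = 3066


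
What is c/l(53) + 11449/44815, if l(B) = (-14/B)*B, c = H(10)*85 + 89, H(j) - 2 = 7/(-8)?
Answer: -9272781/717040 ≈ -12.932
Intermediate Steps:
H(j) = 9/8 (H(j) = 2 + 7/(-8) = 2 + 7*(-⅛) = 2 - 7/8 = 9/8)
c = 1477/8 (c = (9/8)*85 + 89 = 765/8 + 89 = 1477/8 ≈ 184.63)
l(B) = -14
c/l(53) + 11449/44815 = (1477/8)/(-14) + 11449/44815 = (1477/8)*(-1/14) + 11449*(1/44815) = -211/16 + 11449/44815 = -9272781/717040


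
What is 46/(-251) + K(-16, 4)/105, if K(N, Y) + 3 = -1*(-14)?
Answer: -2069/26355 ≈ -0.078505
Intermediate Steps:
K(N, Y) = 11 (K(N, Y) = -3 - 1*(-14) = -3 + 14 = 11)
46/(-251) + K(-16, 4)/105 = 46/(-251) + 11/105 = 46*(-1/251) + 11*(1/105) = -46/251 + 11/105 = -2069/26355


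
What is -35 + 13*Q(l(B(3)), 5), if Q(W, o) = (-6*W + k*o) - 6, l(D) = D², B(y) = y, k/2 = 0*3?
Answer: -815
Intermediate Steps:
k = 0 (k = 2*(0*3) = 2*0 = 0)
Q(W, o) = -6 - 6*W (Q(W, o) = (-6*W + 0*o) - 6 = (-6*W + 0) - 6 = -6*W - 6 = -6 - 6*W)
-35 + 13*Q(l(B(3)), 5) = -35 + 13*(-6 - 6*3²) = -35 + 13*(-6 - 6*9) = -35 + 13*(-6 - 54) = -35 + 13*(-60) = -35 - 780 = -815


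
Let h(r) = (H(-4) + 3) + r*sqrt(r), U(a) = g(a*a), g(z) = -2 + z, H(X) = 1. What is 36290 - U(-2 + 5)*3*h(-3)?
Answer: 36206 + 63*I*sqrt(3) ≈ 36206.0 + 109.12*I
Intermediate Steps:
U(a) = -2 + a**2 (U(a) = -2 + a*a = -2 + a**2)
h(r) = 4 + r**(3/2) (h(r) = (1 + 3) + r*sqrt(r) = 4 + r**(3/2))
36290 - U(-2 + 5)*3*h(-3) = 36290 - (-2 + (-2 + 5)**2)*3*(4 + (-3)**(3/2)) = 36290 - (-2 + 3**2)*3*(4 - 3*I*sqrt(3)) = 36290 - (-2 + 9)*3*(4 - 3*I*sqrt(3)) = 36290 - 7*3*(4 - 3*I*sqrt(3)) = 36290 - 21*(4 - 3*I*sqrt(3)) = 36290 - (84 - 63*I*sqrt(3)) = 36290 + (-84 + 63*I*sqrt(3)) = 36206 + 63*I*sqrt(3)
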